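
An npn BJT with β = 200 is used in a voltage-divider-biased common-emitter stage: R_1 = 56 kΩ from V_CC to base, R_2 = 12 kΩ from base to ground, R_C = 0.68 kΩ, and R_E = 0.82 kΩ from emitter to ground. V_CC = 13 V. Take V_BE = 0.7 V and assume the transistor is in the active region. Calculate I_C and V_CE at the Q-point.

Thevenize the base divider: V_Th = V_CC·R_2/(R_1+R_2) = 13×12/68 = 2.29 V, R_Th = R_1‖R_2 = 9.88 kΩ.
Base-emitter loop: V_Th = I_B·R_Th + V_BE + (β+1)I_B·R_E, so I_B = (2.29 − 0.7) / (9.88 + 201×0.82) = 0.00912 mA.
I_C = β·I_B = 200×0.00912 = 1.82 mA, and I_E = (β+1)I_B = 1.83 mA.
V_CE = V_CC − I_C·R_C − I_E·R_E = 13 − 1.82×0.68 − 1.83×0.82 = 10.3 V.
V_CE = 10.3 V > 0.2 V confirms active-region operation.

I_C ≈ 1.8 mA, V_CE ≈ 10 V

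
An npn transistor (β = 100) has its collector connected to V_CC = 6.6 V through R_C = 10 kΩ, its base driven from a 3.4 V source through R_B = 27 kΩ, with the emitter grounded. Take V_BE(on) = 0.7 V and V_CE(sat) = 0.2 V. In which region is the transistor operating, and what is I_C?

saturation; I_C ≈ 0.64 mA

Assume active: I_B = (3.4 − 0.7)/27 = 0.1 mA, giving I_C = β·I_B = 10 mA.
But then V_CE = 6.6 − 10×10 = -93.4 V < V_CE(sat) = 0.2 V — impossible in the active region.
So the transistor is saturated. With V_CE = 0.2 V, I_C = (V_CC − 0.2)/R_C = 6.4/10 = 0.64 mA.
Check: β·I_B = 10 mA > I_C = 0.64 mA, confirming saturation.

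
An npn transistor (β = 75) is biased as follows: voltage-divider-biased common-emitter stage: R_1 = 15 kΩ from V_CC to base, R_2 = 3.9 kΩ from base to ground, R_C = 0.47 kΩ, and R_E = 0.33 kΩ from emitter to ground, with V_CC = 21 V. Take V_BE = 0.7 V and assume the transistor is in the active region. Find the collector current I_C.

I_C ≈ 9.7 mA

Thevenize the base divider: V_Th = V_CC·R_2/(R_1+R_2) = 21×3.9/18.9 = 4.33 V, R_Th = R_1‖R_2 = 3.1 kΩ.
Base-emitter loop: V_Th = I_B·R_Th + V_BE + (β+1)I_B·R_E, so I_B = (4.33 − 0.7) / (3.1 + 76×0.33) = 0.129 mA.
I_C = β·I_B = 75×0.129 = 9.67 mA, and I_E = (β+1)I_B = 9.8 mA.
V_CE = V_CC − I_C·R_C − I_E·R_E = 21 − 9.67×0.47 − 9.8×0.33 = 13.2 V.
V_CE = 13.2 V > 0.2 V confirms active-region operation.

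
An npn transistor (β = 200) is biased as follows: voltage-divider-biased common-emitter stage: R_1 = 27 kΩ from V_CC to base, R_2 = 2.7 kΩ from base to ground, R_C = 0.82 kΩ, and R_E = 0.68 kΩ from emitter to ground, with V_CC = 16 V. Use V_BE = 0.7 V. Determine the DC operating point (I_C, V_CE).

Thevenize the base divider: V_Th = V_CC·R_2/(R_1+R_2) = 16×2.7/29.7 = 1.45 V, R_Th = R_1‖R_2 = 2.45 kΩ.
Base-emitter loop: V_Th = I_B·R_Th + V_BE + (β+1)I_B·R_E, so I_B = (1.45 − 0.7) / (2.45 + 201×0.68) = 0.00542 mA.
I_C = β·I_B = 200×0.00542 = 1.08 mA, and I_E = (β+1)I_B = 1.09 mA.
V_CE = V_CC − I_C·R_C − I_E·R_E = 16 − 1.08×0.82 − 1.09×0.68 = 14.4 V.
V_CE = 14.4 V > 0.2 V confirms active-region operation.

I_C ≈ 1.1 mA, V_CE ≈ 14 V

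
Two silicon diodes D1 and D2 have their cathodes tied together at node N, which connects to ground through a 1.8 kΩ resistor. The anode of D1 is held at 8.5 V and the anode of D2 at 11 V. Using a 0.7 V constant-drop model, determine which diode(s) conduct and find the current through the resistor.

Assume both conduct. Then node N would need to be at both 8.5−0.7 = 7.8 V and 11−0.7 = 10.3 V, which is impossible.
Assume only D2 conducts: V_N = 11 − 0.7 = 10.3 V, so I_R = 10.3/1.8 = 5.72 mA.
Check D1: its anode-to-cathode voltage is 8.5 − 10.3 = -1.8 V < 0.7 V, so it is off. The assumption is consistent.

Only D2 conducts; I_R ≈ 5.7 mA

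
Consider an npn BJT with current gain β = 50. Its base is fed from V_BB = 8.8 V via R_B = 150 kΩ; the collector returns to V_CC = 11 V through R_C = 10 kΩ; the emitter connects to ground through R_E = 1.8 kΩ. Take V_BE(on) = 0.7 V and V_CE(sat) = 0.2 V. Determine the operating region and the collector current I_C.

saturation; I_C ≈ 0.91 mA

Assume active: I_B = (8.8 − 0.7)/(150 + 51×1.8) = 0.0335 mA, I_C = β·I_B = 1.67 mA.
Then V_CE = 11 − 1.67×10 − 1.71×1.8 = -8.82 V < 0.2 V — the active assumption fails.
Re-solve with V_CE = 0.2 V. KCL at the emitter: V_E/R_E = (V_BB−0.7−V_E)/R_B + (V_CC−0.2−V_E)/R_C, giving V_E = 1.71 V.
I_C = (V_CC − 0.2 − V_E)/R_C = (10.8 − 1.71)/10 = 0.909 mA.
Check: I_B = (8.1 − 1.71)/150 = 0.0426 mA, and β·I_B = 2.13 mA > I_C, confirming saturation.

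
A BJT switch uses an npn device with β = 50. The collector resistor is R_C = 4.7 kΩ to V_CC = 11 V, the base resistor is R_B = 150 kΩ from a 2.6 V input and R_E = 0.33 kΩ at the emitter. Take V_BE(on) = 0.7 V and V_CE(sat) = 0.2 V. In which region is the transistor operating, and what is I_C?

active; I_C ≈ 0.57 mA

Assume active. Base-emitter loop: I_B = (V_BB − V_BE)/(R_B + (β+1)R_E) = (2.6 − 0.7)/(150 + 51×0.33) = 0.0114 mA.
I_C = β·I_B = 50×0.0114 = 0.569 mA.
V_CE = V_CC − I_C·R_C − I_E·R_E = 11 − 0.569×4.7 − 0.581×0.33 = 8.13 V > V_CE(sat), so the active-region assumption holds.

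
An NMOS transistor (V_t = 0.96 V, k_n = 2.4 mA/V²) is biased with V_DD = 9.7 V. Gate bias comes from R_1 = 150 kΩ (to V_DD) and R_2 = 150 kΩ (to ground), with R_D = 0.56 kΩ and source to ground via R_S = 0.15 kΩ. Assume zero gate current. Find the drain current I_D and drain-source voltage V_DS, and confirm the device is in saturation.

I_D ≈ 8.3 mA, V_DS ≈ 3.8 V

V_G = V_DD·R_2/(R_1+R_2) = 9.7×150/300 = 4.85 V.
Assume saturation: I_D = (k_n/2)(V_GS − V_t)² with V_GS = V_G − I_D·R_S = 4.85 − 0.15·I_D.
Substituting gives 0.027·I_D² − 2.4·I_D + 18.2 = 0, with roots I_D = 8.35 or 80.6 mA.
The root I_D = 80.6 mA gives V_GS = -7.23 V ≤ V_t, so take I_D = 8.35 mA.
Then V_GS = 3.6 V and V_DS = V_DD − I_D(R_D+R_S) = 9.7 − 8.35×0.71 = 3.77 V.
Saturation requires V_DS ≥ V_GS − V_t = 2.64 V; 3.77 ≥ 2.64 ✓.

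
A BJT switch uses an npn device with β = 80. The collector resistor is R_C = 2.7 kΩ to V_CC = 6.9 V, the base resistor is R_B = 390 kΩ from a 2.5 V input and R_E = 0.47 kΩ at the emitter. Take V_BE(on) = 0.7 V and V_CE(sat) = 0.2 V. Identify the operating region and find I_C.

active; I_C ≈ 0.34 mA

Assume active. Base-emitter loop: I_B = (V_BB − V_BE)/(R_B + (β+1)R_E) = (2.5 − 0.7)/(390 + 81×0.47) = 0.0042 mA.
I_C = β·I_B = 80×0.0042 = 0.336 mA.
V_CE = V_CC − I_C·R_C − I_E·R_E = 6.9 − 0.336×2.7 − 0.341×0.47 = 5.83 V > V_CE(sat), so the active-region assumption holds.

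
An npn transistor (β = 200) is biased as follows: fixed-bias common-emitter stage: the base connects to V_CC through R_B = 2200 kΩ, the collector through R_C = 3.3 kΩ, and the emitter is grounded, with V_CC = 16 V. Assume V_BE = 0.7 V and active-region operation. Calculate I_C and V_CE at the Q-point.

I_C ≈ 1.4 mA, V_CE ≈ 11 V

Base loop: V_CC = I_B·R_B + V_BE, so I_B = (16 − 0.7)/2200 kΩ = 0.00695 mA.
In the active region I_C = β·I_B = 200 × 0.00695 = 1.39 mA.
Collector loop: V_CE = V_CC − I_C·R_C = 16 − 1.39×3.3 = 11.4 V.
Since V_CE = 11.4 V > V_CE(sat) ≈ 0.2 V, the transistor is in the active region as assumed.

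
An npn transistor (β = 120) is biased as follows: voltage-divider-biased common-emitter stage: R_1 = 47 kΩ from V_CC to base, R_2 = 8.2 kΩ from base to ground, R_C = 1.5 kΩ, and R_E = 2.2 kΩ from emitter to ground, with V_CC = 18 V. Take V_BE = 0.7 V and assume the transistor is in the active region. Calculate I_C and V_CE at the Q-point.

I_C ≈ 0.87 mA, V_CE ≈ 15 V

Thevenize the base divider: V_Th = V_CC·R_2/(R_1+R_2) = 18×8.2/55.2 = 2.67 V, R_Th = R_1‖R_2 = 6.98 kΩ.
Base-emitter loop: V_Th = I_B·R_Th + V_BE + (β+1)I_B·R_E, so I_B = (2.67 − 0.7) / (6.98 + 121×2.2) = 0.00723 mA.
I_C = β·I_B = 120×0.00723 = 0.867 mA, and I_E = (β+1)I_B = 0.874 mA.
V_CE = V_CC − I_C·R_C − I_E·R_E = 18 − 0.867×1.5 − 0.874×2.2 = 14.8 V.
V_CE = 14.8 V > 0.2 V confirms active-region operation.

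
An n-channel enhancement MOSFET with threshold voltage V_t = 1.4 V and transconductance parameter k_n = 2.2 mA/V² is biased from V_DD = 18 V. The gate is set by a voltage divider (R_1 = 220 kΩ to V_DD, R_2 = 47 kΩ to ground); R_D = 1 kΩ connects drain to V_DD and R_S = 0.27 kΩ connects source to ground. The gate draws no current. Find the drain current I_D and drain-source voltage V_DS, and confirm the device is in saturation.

I_D ≈ 1.8 mA, V_DS ≈ 16 V

V_G = V_DD·R_2/(R_1+R_2) = 18×47/267 = 3.17 V.
Assume saturation: I_D = (k_n/2)(V_GS − V_t)² with V_GS = V_G − I_D·R_S = 3.17 − 0.27·I_D.
Substituting gives 0.0802·I_D² − 2.05·I_D + 3.44 = 0, with roots I_D = 1.81 or 23.8 mA.
The root I_D = 23.8 mA gives V_GS = -3.25 V ≤ V_t, so take I_D = 1.81 mA.
Then V_GS = 2.68 V and V_DS = V_DD − I_D(R_D+R_S) = 18 − 1.81×1.27 = 15.7 V.
Saturation requires V_DS ≥ V_GS − V_t = 1.28 V; 15.7 ≥ 1.28 ✓.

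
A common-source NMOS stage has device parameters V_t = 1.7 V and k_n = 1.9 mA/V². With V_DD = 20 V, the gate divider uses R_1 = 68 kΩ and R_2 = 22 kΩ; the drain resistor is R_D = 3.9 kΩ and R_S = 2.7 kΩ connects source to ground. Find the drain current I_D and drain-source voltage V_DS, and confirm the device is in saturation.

V_G = V_DD·R_2/(R_1+R_2) = 20×22/90 = 4.89 V.
Assume saturation: I_D = (k_n/2)(V_GS − V_t)² with V_GS = V_G − I_D·R_S = 4.89 − 2.7·I_D.
Substituting gives 6.93·I_D² − 17.4·I_D + 9.66 = 0, with roots I_D = 0.834 or 1.67 mA.
The root I_D = 1.67 mA gives V_GS = 0.373 V ≤ V_t, so take I_D = 0.834 mA.
Then V_GS = 2.64 V and V_DS = V_DD − I_D(R_D+R_S) = 20 − 0.834×6.6 = 14.5 V.
Saturation requires V_DS ≥ V_GS − V_t = 0.937 V; 14.5 ≥ 0.937 ✓.

I_D ≈ 0.83 mA, V_DS ≈ 14 V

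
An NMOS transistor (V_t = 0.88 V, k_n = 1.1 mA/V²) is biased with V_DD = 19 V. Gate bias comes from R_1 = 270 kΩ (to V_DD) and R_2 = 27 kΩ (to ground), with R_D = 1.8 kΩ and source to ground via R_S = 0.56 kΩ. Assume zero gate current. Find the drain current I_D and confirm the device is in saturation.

I_D ≈ 0.27 mA

V_G = V_DD·R_2/(R_1+R_2) = 19×27/297 = 1.73 V.
Assume saturation: I_D = (k_n/2)(V_GS − V_t)² with V_GS = V_G − I_D·R_S = 1.73 − 0.56·I_D.
Substituting gives 0.172·I_D² − 1.52·I_D + 0.395 = 0, with roots I_D = 0.268 or 8.56 mA.
The root I_D = 8.56 mA gives V_GS = -3.06 V ≤ V_t, so take I_D = 0.268 mA.
Then V_GS = 1.58 V and V_DS = V_DD − I_D(R_D+R_S) = 19 − 0.268×2.36 = 18.4 V.
Saturation requires V_DS ≥ V_GS − V_t = 0.697 V; 18.4 ≥ 0.697 ✓.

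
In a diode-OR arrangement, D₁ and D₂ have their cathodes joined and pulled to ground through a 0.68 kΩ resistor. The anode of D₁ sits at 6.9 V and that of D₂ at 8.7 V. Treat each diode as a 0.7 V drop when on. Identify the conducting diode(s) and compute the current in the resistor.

Assume both conduct. Then node N would need to be at both 6.9−0.7 = 6.2 V and 8.7−0.7 = 8 V, which is impossible.
Assume only D₂ conducts: V_N = 8.7 − 0.7 = 8 V, so I_R = 8/0.68 = 11.8 mA.
Check D₁: its anode-to-cathode voltage is 6.9 − 8 = -1.1 V < 0.7 V, so it is off. The assumption is consistent.

Only D₂ conducts; I_R ≈ 12 mA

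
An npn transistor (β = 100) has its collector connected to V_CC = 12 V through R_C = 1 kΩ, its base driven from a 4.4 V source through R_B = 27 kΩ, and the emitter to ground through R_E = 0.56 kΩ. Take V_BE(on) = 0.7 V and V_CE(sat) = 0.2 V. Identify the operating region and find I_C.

Assume active. Base-emitter loop: I_B = (V_BB − V_BE)/(R_B + (β+1)R_E) = (4.4 − 0.7)/(27 + 101×0.56) = 0.0443 mA.
I_C = β·I_B = 100×0.0443 = 4.43 mA.
V_CE = V_CC − I_C·R_C − I_E·R_E = 12 − 4.43×1 − 4.47×0.56 = 5.07 V > V_CE(sat), so the active-region assumption holds.

active; I_C ≈ 4.4 mA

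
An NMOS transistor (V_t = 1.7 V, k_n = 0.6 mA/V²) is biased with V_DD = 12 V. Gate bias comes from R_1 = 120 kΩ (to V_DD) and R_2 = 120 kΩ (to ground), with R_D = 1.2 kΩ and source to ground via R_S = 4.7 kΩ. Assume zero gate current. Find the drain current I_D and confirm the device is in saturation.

I_D ≈ 0.61 mA

V_G = V_DD·R_2/(R_1+R_2) = 12×120/240 = 6 V.
Assume saturation: I_D = (k_n/2)(V_GS − V_t)² with V_GS = V_G − I_D·R_S = 6 − 4.7·I_D.
Substituting gives 6.63·I_D² − 13.1·I_D + 5.55 = 0, with roots I_D = 0.611 or 1.37 mA.
The root I_D = 1.37 mA gives V_GS = -0.437 V ≤ V_t, so take I_D = 0.611 mA.
Then V_GS = 3.13 V and V_DS = V_DD − I_D(R_D+R_S) = 12 − 0.611×5.9 = 8.39 V.
Saturation requires V_DS ≥ V_GS − V_t = 1.43 V; 8.39 ≥ 1.43 ✓.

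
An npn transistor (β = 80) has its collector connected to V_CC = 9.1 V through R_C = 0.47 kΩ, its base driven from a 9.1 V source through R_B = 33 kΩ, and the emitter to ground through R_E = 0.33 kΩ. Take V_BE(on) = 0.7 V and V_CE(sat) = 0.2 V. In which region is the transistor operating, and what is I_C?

Assume active: I_B = (9.1 − 0.7)/(33 + 81×0.33) = 0.141 mA, I_C = β·I_B = 11.3 mA.
Then V_CE = 9.1 − 11.3×0.47 − 11.4×0.33 = 0.0531 V < 0.2 V — the active assumption fails.
Re-solve with V_CE = 0.2 V. KCL at the emitter: V_E/R_E = (V_BB−0.7−V_E)/R_B + (V_CC−0.2−V_E)/R_C, giving V_E = 3.7 V.
I_C = (V_CC − 0.2 − V_E)/R_C = (8.9 − 3.7)/0.47 = 11.1 mA.
Check: I_B = (8.4 − 3.7)/33 = 0.142 mA, and β·I_B = 11.4 mA > I_C, confirming saturation.

saturation; I_C ≈ 11 mA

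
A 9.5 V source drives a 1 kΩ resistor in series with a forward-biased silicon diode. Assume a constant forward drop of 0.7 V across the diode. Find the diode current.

KVL around the loop: 9.5 = V_D + I·R = 0.7 + I × 1 kΩ.
So I = (9.5 − 0.7) / 1 kΩ = 8.8 / 1 = 8.8 mA.

I ≈ 8.8 mA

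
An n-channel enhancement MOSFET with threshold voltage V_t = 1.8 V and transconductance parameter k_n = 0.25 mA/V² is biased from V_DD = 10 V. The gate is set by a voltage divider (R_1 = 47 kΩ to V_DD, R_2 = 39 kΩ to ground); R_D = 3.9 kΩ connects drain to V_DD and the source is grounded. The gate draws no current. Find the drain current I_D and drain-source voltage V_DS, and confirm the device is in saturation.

V_G = V_DD·R_2/(R_1+R_2) = 10×39/86 = 4.53 V. With the source grounded, V_GS = V_G = 4.53 V.
Assume saturation: I_D = (k_n/2)(V_GS − V_t)² = (0.25/2)×(4.53 − 1.8)² = 0.125×2.73² = 0.935 mA.
V_DS = V_DD − I_D·R_D = 10 − 0.935×3.9 = 6.35 V.
Saturation requires V_DS ≥ V_GS − V_t = 2.73 V; 6.35 ≥ 2.73 ✓.

I_D ≈ 0.93 mA, V_DS ≈ 6.4 V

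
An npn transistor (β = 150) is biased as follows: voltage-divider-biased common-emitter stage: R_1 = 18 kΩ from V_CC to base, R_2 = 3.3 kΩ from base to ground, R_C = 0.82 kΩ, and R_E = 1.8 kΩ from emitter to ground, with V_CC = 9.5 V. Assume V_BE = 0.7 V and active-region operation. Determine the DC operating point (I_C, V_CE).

Thevenize the base divider: V_Th = V_CC·R_2/(R_1+R_2) = 9.5×3.3/21.3 = 1.47 V, R_Th = R_1‖R_2 = 2.79 kΩ.
Base-emitter loop: V_Th = I_B·R_Th + V_BE + (β+1)I_B·R_E, so I_B = (1.47 − 0.7) / (2.79 + 151×1.8) = 0.00281 mA.
I_C = β·I_B = 150×0.00281 = 0.422 mA, and I_E = (β+1)I_B = 0.424 mA.
V_CE = V_CC − I_C·R_C − I_E·R_E = 9.5 − 0.422×0.82 − 0.424×1.8 = 8.39 V.
V_CE = 8.39 V > 0.2 V confirms active-region operation.

I_C ≈ 0.42 mA, V_CE ≈ 8.4 V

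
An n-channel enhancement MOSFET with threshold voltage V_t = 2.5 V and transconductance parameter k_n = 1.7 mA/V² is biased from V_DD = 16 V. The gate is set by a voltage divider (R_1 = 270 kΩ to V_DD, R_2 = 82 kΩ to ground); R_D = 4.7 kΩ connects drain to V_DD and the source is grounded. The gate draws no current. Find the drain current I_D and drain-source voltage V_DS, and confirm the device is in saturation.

I_D ≈ 1.3 mA, V_DS ≈ 10 V

V_G = V_DD·R_2/(R_1+R_2) = 16×82/352 = 3.73 V. With the source grounded, V_GS = V_G = 3.73 V.
Assume saturation: I_D = (k_n/2)(V_GS − V_t)² = (1.7/2)×(3.73 − 2.5)² = 0.85×1.23² = 1.28 mA.
V_DS = V_DD − I_D·R_D = 16 − 1.28×4.7 = 9.98 V.
Saturation requires V_DS ≥ V_GS − V_t = 1.23 V; 9.98 ≥ 1.23 ✓.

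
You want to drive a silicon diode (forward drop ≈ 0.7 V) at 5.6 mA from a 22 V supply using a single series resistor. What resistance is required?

R ≈ 3.8 kΩ

The resistor drops V_S − V_D = 22 − 0.7 = 21.3 V at 5.6 mA.
R = 21.3 V / 5.6 mA = 3.8 kΩ.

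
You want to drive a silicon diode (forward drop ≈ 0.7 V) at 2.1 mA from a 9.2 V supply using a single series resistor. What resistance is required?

The resistor drops V_S − V_D = 9.2 − 0.7 = 8.5 V at 2.1 mA.
R = 8.5 V / 2.1 mA = 4.05 kΩ.

R ≈ 4 kΩ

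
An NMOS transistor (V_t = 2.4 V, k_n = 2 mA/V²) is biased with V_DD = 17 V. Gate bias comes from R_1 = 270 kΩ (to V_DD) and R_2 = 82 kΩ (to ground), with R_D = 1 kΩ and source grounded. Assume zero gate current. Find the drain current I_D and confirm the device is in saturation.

I_D ≈ 2.4 mA

V_G = V_DD·R_2/(R_1+R_2) = 17×82/352 = 3.96 V. With the source grounded, V_GS = V_G = 3.96 V.
Assume saturation: I_D = (k_n/2)(V_GS − V_t)² = (2/2)×(3.96 − 2.4)² = 1×1.56² = 2.43 mA.
V_DS = V_DD − I_D·R_D = 17 − 2.43×1 = 14.6 V.
Saturation requires V_DS ≥ V_GS − V_t = 1.56 V; 14.6 ≥ 1.56 ✓.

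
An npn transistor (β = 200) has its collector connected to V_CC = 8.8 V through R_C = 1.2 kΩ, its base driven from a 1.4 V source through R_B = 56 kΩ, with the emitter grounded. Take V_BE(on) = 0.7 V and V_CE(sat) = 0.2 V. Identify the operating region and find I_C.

Assume active. Base-emitter loop: I_B = (V_BB − V_BE)/R_B = (1.4 − 0.7)/56 = 0.0125 mA.
I_C = β·I_B = 200×0.0125 = 2.5 mA.
V_CE = V_CC − I_C·R_C = 8.8 − 2.5×1.2 = 5.8 V > V_CE(sat), so the active-region assumption holds.

active; I_C ≈ 2.5 mA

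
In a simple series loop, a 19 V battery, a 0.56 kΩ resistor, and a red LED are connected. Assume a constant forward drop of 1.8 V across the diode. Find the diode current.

I ≈ 31 mA

KVL around the loop: 19 = V_D + I·R = 1.8 + I × 0.56 kΩ.
So I = (19 − 1.8) / 0.56 kΩ = 17.2 / 0.56 = 30.7 mA.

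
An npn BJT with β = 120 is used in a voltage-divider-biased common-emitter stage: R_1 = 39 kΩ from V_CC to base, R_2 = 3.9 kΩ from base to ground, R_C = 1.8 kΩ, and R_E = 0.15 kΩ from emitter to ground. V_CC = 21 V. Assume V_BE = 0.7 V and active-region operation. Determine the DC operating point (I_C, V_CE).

Thevenize the base divider: V_Th = V_CC·R_2/(R_1+R_2) = 21×3.9/42.9 = 1.91 V, R_Th = R_1‖R_2 = 3.55 kΩ.
Base-emitter loop: V_Th = I_B·R_Th + V_BE + (β+1)I_B·R_E, so I_B = (1.91 − 0.7) / (3.55 + 121×0.15) = 0.0557 mA.
I_C = β·I_B = 120×0.0557 = 6.69 mA, and I_E = (β+1)I_B = 6.74 mA.
V_CE = V_CC − I_C·R_C − I_E·R_E = 21 − 6.69×1.8 − 6.74×0.15 = 7.95 V.
V_CE = 7.95 V > 0.2 V confirms active-region operation.

I_C ≈ 6.7 mA, V_CE ≈ 8 V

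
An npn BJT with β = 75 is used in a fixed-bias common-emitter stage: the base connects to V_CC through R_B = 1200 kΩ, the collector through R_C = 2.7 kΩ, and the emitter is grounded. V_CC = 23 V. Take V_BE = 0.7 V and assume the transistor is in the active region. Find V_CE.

V_CE ≈ 19 V

Base loop: V_CC = I_B·R_B + V_BE, so I_B = (23 − 0.7)/1200 kΩ = 0.0186 mA.
In the active region I_C = β·I_B = 75 × 0.0186 = 1.39 mA.
Collector loop: V_CE = V_CC − I_C·R_C = 23 − 1.39×2.7 = 19.2 V.
Since V_CE = 19.2 V > V_CE(sat) ≈ 0.2 V, the transistor is in the active region as assumed.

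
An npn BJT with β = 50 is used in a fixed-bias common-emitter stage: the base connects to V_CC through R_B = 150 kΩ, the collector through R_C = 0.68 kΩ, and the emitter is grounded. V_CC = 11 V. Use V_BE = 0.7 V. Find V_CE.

Base loop: V_CC = I_B·R_B + V_BE, so I_B = (11 − 0.7)/150 kΩ = 0.0687 mA.
In the active region I_C = β·I_B = 50 × 0.0687 = 3.43 mA.
Collector loop: V_CE = V_CC − I_C·R_C = 11 − 3.43×0.68 = 8.67 V.
Since V_CE = 8.67 V > V_CE(sat) ≈ 0.2 V, the transistor is in the active region as assumed.

V_CE ≈ 8.7 V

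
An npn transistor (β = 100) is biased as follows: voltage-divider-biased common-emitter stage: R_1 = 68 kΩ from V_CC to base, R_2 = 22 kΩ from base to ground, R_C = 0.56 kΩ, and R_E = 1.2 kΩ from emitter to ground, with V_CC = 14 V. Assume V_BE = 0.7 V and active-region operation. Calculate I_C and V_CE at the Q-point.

Thevenize the base divider: V_Th = V_CC·R_2/(R_1+R_2) = 14×22/90 = 3.42 V, R_Th = R_1‖R_2 = 16.6 kΩ.
Base-emitter loop: V_Th = I_B·R_Th + V_BE + (β+1)I_B·R_E, so I_B = (3.42 − 0.7) / (16.6 + 101×1.2) = 0.0198 mA.
I_C = β·I_B = 100×0.0198 = 1.98 mA, and I_E = (β+1)I_B = 1.99 mA.
V_CE = V_CC − I_C·R_C − I_E·R_E = 14 − 1.98×0.56 − 1.99×1.2 = 10.5 V.
V_CE = 10.5 V > 0.2 V confirms active-region operation.

I_C ≈ 2 mA, V_CE ≈ 10 V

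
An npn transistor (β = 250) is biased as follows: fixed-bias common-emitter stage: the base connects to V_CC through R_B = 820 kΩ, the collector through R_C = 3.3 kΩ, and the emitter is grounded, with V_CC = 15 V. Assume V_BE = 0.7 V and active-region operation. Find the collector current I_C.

I_C ≈ 4.4 mA

Base loop: V_CC = I_B·R_B + V_BE, so I_B = (15 − 0.7)/820 kΩ = 0.0174 mA.
In the active region I_C = β·I_B = 250 × 0.0174 = 4.36 mA.
Collector loop: V_CE = V_CC − I_C·R_C = 15 − 4.36×3.3 = 0.613 V.
Since V_CE = 0.613 V > V_CE(sat) ≈ 0.2 V, the transistor is in the active region as assumed.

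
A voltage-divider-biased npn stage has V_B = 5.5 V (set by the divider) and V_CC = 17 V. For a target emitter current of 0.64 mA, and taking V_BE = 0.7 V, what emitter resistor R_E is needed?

R_E ≈ 7.5 kΩ

V_E = V_B − V_BE = 5.5 − 0.7 = 4.8 V.
R_E = V_E / I_E = 4.8 / 0.64 = 7.5 kΩ.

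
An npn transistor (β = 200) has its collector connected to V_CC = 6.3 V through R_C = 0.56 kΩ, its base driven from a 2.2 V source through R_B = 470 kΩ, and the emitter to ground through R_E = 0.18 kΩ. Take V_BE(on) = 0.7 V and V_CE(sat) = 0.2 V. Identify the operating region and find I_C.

Assume active. Base-emitter loop: I_B = (V_BB − V_BE)/(R_B + (β+1)R_E) = (2.2 − 0.7)/(470 + 201×0.18) = 0.00296 mA.
I_C = β·I_B = 200×0.00296 = 0.593 mA.
V_CE = V_CC − I_C·R_C − I_E·R_E = 6.3 − 0.593×0.56 − 0.596×0.18 = 5.86 V > V_CE(sat), so the active-region assumption holds.

active; I_C ≈ 0.59 mA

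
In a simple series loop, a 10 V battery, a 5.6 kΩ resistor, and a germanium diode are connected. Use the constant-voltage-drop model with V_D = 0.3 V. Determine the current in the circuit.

KVL around the loop: 10 = V_D + I·R = 0.3 + I × 5.6 kΩ.
So I = (10 − 0.3) / 5.6 kΩ = 9.7 / 5.6 = 1.73 mA.

I ≈ 1.7 mA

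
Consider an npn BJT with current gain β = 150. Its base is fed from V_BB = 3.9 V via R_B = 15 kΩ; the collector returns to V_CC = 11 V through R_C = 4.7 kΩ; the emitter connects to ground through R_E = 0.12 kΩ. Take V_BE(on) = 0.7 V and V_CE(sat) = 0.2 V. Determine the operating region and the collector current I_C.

saturation; I_C ≈ 2.2 mA

Assume active: I_B = (3.9 − 0.7)/(15 + 151×0.12) = 0.0966 mA, I_C = β·I_B = 14.5 mA.
Then V_CE = 11 − 14.5×4.7 − 14.6×0.12 = -58.9 V < 0.2 V — the active assumption fails.
Re-solve with V_CE = 0.2 V. KCL at the emitter: V_E/R_E = (V_BB−0.7−V_E)/R_B + (V_CC−0.2−V_E)/R_C, giving V_E = 0.292 V.
I_C = (V_CC − 0.2 − V_E)/R_C = (10.8 − 0.292)/4.7 = 2.24 mA.
Check: I_B = (3.2 − 0.292)/15 = 0.194 mA, and β·I_B = 29.1 mA > I_C, confirming saturation.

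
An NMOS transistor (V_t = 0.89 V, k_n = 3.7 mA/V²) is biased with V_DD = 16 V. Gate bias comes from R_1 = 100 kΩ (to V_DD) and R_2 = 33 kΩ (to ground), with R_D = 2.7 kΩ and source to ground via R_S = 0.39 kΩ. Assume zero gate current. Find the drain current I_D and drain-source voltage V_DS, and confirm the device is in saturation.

V_G = V_DD·R_2/(R_1+R_2) = 16×33/133 = 3.97 V.
Assume saturation: I_D = (k_n/2)(V_GS − V_t)² with V_GS = V_G − I_D·R_S = 3.97 − 0.39·I_D.
Substituting gives 0.281·I_D² − 5.44·I_D + 17.5 = 0, with roots I_D = 4.09 or 15.3 mA.
The root I_D = 15.3 mA gives V_GS = -1.98 V ≤ V_t, so take I_D = 4.09 mA.
Then V_GS = 2.38 V and V_DS = V_DD − I_D(R_D+R_S) = 16 − 4.09×3.09 = 3.37 V.
Saturation requires V_DS ≥ V_GS − V_t = 1.49 V; 3.37 ≥ 1.49 ✓.

I_D ≈ 4.1 mA, V_DS ≈ 3.4 V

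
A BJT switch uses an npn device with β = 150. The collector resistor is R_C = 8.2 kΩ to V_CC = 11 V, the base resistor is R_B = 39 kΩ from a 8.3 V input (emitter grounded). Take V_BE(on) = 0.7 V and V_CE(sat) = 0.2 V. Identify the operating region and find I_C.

saturation; I_C ≈ 1.3 mA

Assume active: I_B = (8.3 − 0.7)/39 = 0.195 mA, giving I_C = β·I_B = 29.2 mA.
But then V_CE = 11 − 29.2×8.2 = -229 V < V_CE(sat) = 0.2 V — impossible in the active region.
So the transistor is saturated. With V_CE = 0.2 V, I_C = (V_CC − 0.2)/R_C = 10.8/8.2 = 1.32 mA.
Check: β·I_B = 29.2 mA > I_C = 1.32 mA, confirming saturation.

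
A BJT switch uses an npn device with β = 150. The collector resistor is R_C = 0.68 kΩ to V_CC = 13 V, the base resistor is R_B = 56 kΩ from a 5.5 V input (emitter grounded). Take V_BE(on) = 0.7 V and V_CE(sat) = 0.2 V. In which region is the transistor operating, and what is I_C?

Assume active. Base-emitter loop: I_B = (V_BB − V_BE)/R_B = (5.5 − 0.7)/56 = 0.0857 mA.
I_C = β·I_B = 150×0.0857 = 12.9 mA.
V_CE = V_CC − I_C·R_C = 13 − 12.9×0.68 = 4.26 V > V_CE(sat), so the active-region assumption holds.

active; I_C ≈ 13 mA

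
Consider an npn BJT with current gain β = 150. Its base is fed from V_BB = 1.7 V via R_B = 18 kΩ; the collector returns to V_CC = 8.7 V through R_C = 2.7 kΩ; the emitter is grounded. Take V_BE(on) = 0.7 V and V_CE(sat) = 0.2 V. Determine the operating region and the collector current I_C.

Assume active: I_B = (1.7 − 0.7)/18 = 0.0556 mA, giving I_C = β·I_B = 8.33 mA.
But then V_CE = 8.7 − 8.33×2.7 = -13.8 V < V_CE(sat) = 0.2 V — impossible in the active region.
So the transistor is saturated. With V_CE = 0.2 V, I_C = (V_CC − 0.2)/R_C = 8.5/2.7 = 3.15 mA.
Check: β·I_B = 8.33 mA > I_C = 3.15 mA, confirming saturation.

saturation; I_C ≈ 3.1 mA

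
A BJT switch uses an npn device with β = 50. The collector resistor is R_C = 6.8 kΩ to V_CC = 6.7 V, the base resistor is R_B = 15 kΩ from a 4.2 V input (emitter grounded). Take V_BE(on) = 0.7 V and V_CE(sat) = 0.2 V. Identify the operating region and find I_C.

Assume active: I_B = (4.2 − 0.7)/15 = 0.233 mA, giving I_C = β·I_B = 11.7 mA.
But then V_CE = 6.7 − 11.7×6.8 = -72.6 V < V_CE(sat) = 0.2 V — impossible in the active region.
So the transistor is saturated. With V_CE = 0.2 V, I_C = (V_CC − 0.2)/R_C = 6.5/6.8 = 0.956 mA.
Check: β·I_B = 11.7 mA > I_C = 0.956 mA, confirming saturation.

saturation; I_C ≈ 0.96 mA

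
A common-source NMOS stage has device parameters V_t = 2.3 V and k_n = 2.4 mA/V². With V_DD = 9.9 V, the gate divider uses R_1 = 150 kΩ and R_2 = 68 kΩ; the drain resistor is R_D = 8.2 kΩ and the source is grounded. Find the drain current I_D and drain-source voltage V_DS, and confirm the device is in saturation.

V_G = V_DD·R_2/(R_1+R_2) = 9.9×68/218 = 3.09 V. With the source grounded, V_GS = V_G = 3.09 V.
Assume saturation: I_D = (k_n/2)(V_GS − V_t)² = (2.4/2)×(3.09 − 2.3)² = 1.2×0.788² = 0.745 mA.
V_DS = V_DD − I_D·R_D = 9.9 − 0.745×8.2 = 3.79 V.
Saturation requires V_DS ≥ V_GS − V_t = 0.788 V; 3.79 ≥ 0.788 ✓.

I_D ≈ 0.75 mA, V_DS ≈ 3.8 V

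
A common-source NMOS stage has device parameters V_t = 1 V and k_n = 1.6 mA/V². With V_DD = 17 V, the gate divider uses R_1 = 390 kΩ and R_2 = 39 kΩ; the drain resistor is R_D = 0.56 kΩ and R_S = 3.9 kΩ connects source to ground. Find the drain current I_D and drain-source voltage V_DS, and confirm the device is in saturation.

I_D ≈ 0.066 mA, V_DS ≈ 17 V

V_G = V_DD·R_2/(R_1+R_2) = 17×39/429 = 1.55 V.
Assume saturation: I_D = (k_n/2)(V_GS − V_t)² with V_GS = V_G − I_D·R_S = 1.55 − 3.9·I_D.
Substituting gives 12.2·I_D² − 4.4·I_D + 0.238 = 0, with roots I_D = 0.0661 or 0.296 mA.
The root I_D = 0.296 mA gives V_GS = 0.392 V ≤ V_t, so take I_D = 0.0661 mA.
Then V_GS = 1.29 V and V_DS = V_DD − I_D(R_D+R_S) = 17 − 0.0661×4.46 = 16.7 V.
Saturation requires V_DS ≥ V_GS − V_t = 0.288 V; 16.7 ≥ 0.288 ✓.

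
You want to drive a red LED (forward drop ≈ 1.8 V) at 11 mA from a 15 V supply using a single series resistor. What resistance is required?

R ≈ 1.2 kΩ

The resistor drops V_S − V_D = 15 − 1.8 = 13.2 V at 11 mA.
R = 13.2 V / 11 mA = 1.2 kΩ.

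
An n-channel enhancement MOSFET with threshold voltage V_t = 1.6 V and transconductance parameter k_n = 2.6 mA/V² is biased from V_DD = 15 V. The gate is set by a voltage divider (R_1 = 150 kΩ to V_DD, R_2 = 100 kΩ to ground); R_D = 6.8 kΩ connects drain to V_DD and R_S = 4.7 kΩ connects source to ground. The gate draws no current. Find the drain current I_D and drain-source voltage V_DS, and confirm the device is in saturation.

V_G = V_DD·R_2/(R_1+R_2) = 15×100/250 = 6 V.
Assume saturation: I_D = (k_n/2)(V_GS − V_t)² with V_GS = V_G − I_D·R_S = 6 − 4.7·I_D.
Substituting gives 28.7·I_D² − 54.8·I_D + 25.2 = 0, with roots I_D = 0.772 or 1.13 mA.
The root I_D = 1.13 mA gives V_GS = 0.666 V ≤ V_t, so take I_D = 0.772 mA.
Then V_GS = 2.37 V and V_DS = V_DD − I_D(R_D+R_S) = 15 − 0.772×11.5 = 6.12 V.
Saturation requires V_DS ≥ V_GS − V_t = 0.771 V; 6.12 ≥ 0.771 ✓.

I_D ≈ 0.77 mA, V_DS ≈ 6.1 V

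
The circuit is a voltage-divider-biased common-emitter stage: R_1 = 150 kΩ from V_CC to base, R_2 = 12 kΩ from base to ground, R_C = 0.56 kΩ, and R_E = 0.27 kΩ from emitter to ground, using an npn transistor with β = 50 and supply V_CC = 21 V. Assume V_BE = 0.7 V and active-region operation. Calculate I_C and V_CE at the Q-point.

I_C ≈ 1.7 mA, V_CE ≈ 20 V

Thevenize the base divider: V_Th = V_CC·R_2/(R_1+R_2) = 21×12/162 = 1.56 V, R_Th = R_1‖R_2 = 11.1 kΩ.
Base-emitter loop: V_Th = I_B·R_Th + V_BE + (β+1)I_B·R_E, so I_B = (1.56 − 0.7) / (11.1 + 51×0.27) = 0.0344 mA.
I_C = β·I_B = 50×0.0344 = 1.72 mA, and I_E = (β+1)I_B = 1.75 mA.
V_CE = V_CC − I_C·R_C − I_E·R_E = 21 − 1.72×0.56 − 1.75×0.27 = 19.6 V.
V_CE = 19.6 V > 0.2 V confirms active-region operation.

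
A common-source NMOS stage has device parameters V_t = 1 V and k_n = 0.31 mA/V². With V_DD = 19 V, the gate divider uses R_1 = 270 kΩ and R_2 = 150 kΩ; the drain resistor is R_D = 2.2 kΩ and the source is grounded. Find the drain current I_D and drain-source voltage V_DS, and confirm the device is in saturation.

I_D ≈ 5.2 mA, V_DS ≈ 7.6 V

V_G = V_DD·R_2/(R_1+R_2) = 19×150/420 = 6.79 V. With the source grounded, V_GS = V_G = 6.79 V.
Assume saturation: I_D = (k_n/2)(V_GS − V_t)² = (0.31/2)×(6.79 − 1)² = 0.155×5.79² = 5.19 mA.
V_DS = V_DD − I_D·R_D = 19 − 5.19×2.2 = 7.59 V.
Saturation requires V_DS ≥ V_GS − V_t = 5.79 V; 7.59 ≥ 5.79 ✓.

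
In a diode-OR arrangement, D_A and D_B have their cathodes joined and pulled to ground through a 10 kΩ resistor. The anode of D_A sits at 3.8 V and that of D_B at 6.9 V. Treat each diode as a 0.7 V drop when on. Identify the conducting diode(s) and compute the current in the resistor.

Only D_B conducts; I_R ≈ 0.62 mA

Assume both conduct. Then node N would need to be at both 3.8−0.7 = 3.1 V and 6.9−0.7 = 6.2 V, which is impossible.
Assume only D_B conducts: V_N = 6.9 − 0.7 = 6.2 V, so I_R = 6.2/10 = 0.62 mA.
Check D_A: its anode-to-cathode voltage is 3.8 − 6.2 = -2.4 V < 0.7 V, so it is off. The assumption is consistent.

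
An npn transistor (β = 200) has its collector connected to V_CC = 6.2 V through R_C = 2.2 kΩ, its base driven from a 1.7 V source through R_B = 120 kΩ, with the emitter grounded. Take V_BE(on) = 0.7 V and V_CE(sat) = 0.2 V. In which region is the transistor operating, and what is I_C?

Assume active. Base-emitter loop: I_B = (V_BB − V_BE)/R_B = (1.7 − 0.7)/120 = 0.00833 mA.
I_C = β·I_B = 200×0.00833 = 1.67 mA.
V_CE = V_CC − I_C·R_C = 6.2 − 1.67×2.2 = 2.53 V > V_CE(sat), so the active-region assumption holds.

active; I_C ≈ 1.7 mA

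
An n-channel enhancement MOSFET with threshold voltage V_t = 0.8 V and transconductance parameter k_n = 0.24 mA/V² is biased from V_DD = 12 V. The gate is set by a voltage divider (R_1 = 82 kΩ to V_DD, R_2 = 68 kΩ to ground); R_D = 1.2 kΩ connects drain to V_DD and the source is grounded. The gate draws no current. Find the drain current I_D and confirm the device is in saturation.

V_G = V_DD·R_2/(R_1+R_2) = 12×68/150 = 5.44 V. With the source grounded, V_GS = V_G = 5.44 V.
Assume saturation: I_D = (k_n/2)(V_GS − V_t)² = (0.24/2)×(5.44 − 0.8)² = 0.12×4.64² = 2.58 mA.
V_DS = V_DD − I_D·R_D = 12 − 2.58×1.2 = 8.9 V.
Saturation requires V_DS ≥ V_GS − V_t = 4.64 V; 8.9 ≥ 4.64 ✓.

I_D ≈ 2.6 mA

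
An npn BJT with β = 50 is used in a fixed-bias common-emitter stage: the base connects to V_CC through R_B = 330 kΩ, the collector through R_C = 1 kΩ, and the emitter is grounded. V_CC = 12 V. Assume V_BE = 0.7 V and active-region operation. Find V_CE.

V_CE ≈ 10 V

Base loop: V_CC = I_B·R_B + V_BE, so I_B = (12 − 0.7)/330 kΩ = 0.0342 mA.
In the active region I_C = β·I_B = 50 × 0.0342 = 1.71 mA.
Collector loop: V_CE = V_CC − I_C·R_C = 12 − 1.71×1 = 10.3 V.
Since V_CE = 10.3 V > V_CE(sat) ≈ 0.2 V, the transistor is in the active region as assumed.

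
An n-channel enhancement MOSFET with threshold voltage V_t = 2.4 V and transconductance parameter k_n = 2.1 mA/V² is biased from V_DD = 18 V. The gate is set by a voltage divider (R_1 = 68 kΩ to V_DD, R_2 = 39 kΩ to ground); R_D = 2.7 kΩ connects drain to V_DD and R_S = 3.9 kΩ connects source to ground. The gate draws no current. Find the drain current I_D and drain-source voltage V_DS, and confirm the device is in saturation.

I_D ≈ 0.84 mA, V_DS ≈ 12 V

V_G = V_DD·R_2/(R_1+R_2) = 18×39/107 = 6.56 V.
Assume saturation: I_D = (k_n/2)(V_GS − V_t)² with V_GS = V_G − I_D·R_S = 6.56 − 3.9·I_D.
Substituting gives 16·I_D² − 35.1·I_D + 18.2 = 0, with roots I_D = 0.838 or 1.36 mA.
The root I_D = 1.36 mA gives V_GS = 1.26 V ≤ V_t, so take I_D = 0.838 mA.
Then V_GS = 3.29 V and V_DS = V_DD − I_D(R_D+R_S) = 18 − 0.838×6.6 = 12.5 V.
Saturation requires V_DS ≥ V_GS − V_t = 0.893 V; 12.5 ≥ 0.893 ✓.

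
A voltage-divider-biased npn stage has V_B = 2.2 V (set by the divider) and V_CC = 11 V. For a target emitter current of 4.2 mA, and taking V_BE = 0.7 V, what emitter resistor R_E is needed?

R_E ≈ 0.36 kΩ

V_E = V_B − V_BE = 2.2 − 0.7 = 1.5 V.
R_E = V_E / I_E = 1.5 / 4.2 = 0.357 kΩ.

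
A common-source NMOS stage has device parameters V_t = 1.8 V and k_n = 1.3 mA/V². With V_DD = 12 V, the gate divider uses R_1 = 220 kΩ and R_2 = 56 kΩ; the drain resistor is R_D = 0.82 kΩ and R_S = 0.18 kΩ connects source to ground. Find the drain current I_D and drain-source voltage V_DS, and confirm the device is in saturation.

V_G = V_DD·R_2/(R_1+R_2) = 12×56/276 = 2.43 V.
Assume saturation: I_D = (k_n/2)(V_GS − V_t)² with V_GS = V_G − I_D·R_S = 2.43 − 0.18·I_D.
Substituting gives 0.0211·I_D² − 1.15·I_D + 0.262 = 0, with roots I_D = 0.229 or 54.3 mA.
The root I_D = 54.3 mA gives V_GS = -7.34 V ≤ V_t, so take I_D = 0.229 mA.
Then V_GS = 2.39 V and V_DS = V_DD − I_D(R_D+R_S) = 12 − 0.229×1 = 11.8 V.
Saturation requires V_DS ≥ V_GS − V_t = 0.594 V; 11.8 ≥ 0.594 ✓.

I_D ≈ 0.23 mA, V_DS ≈ 12 V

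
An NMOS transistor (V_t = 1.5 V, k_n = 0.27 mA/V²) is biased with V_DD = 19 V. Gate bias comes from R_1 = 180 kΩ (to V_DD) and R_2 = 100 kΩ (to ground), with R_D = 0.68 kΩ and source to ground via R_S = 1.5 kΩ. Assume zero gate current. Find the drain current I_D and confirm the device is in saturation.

V_G = V_DD·R_2/(R_1+R_2) = 19×100/280 = 6.79 V.
Assume saturation: I_D = (k_n/2)(V_GS − V_t)² with V_GS = V_G − I_D·R_S = 6.79 − 1.5·I_D.
Substituting gives 0.304·I_D² − 3.14·I_D + 3.77 = 0, with roots I_D = 1.39 or 8.95 mA.
The root I_D = 8.95 mA gives V_GS = -6.64 V ≤ V_t, so take I_D = 1.39 mA.
Then V_GS = 4.71 V and V_DS = V_DD − I_D(R_D+R_S) = 19 − 1.39×2.18 = 16 V.
Saturation requires V_DS ≥ V_GS − V_t = 3.21 V; 16 ≥ 3.21 ✓.

I_D ≈ 1.4 mA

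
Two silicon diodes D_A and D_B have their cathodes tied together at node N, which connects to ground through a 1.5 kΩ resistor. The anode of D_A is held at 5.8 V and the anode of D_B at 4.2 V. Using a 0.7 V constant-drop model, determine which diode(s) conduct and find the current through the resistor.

Only D_A conducts; I_R ≈ 3.4 mA

Assume both conduct. Then node N would need to be at both 5.8−0.7 = 5.1 V and 4.2−0.7 = 3.5 V, which is impossible.
Assume only D_A conducts: V_N = 5.8 − 0.7 = 5.1 V, so I_R = 5.1/1.5 = 3.4 mA.
Check D_B: its anode-to-cathode voltage is 4.2 − 5.1 = -0.9 V < 0.7 V, so it is off. The assumption is consistent.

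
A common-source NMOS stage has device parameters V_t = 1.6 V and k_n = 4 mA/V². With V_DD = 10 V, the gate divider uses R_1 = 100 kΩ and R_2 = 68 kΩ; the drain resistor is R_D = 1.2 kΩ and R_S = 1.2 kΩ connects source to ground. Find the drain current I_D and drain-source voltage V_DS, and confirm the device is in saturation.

V_G = V_DD·R_2/(R_1+R_2) = 10×68/168 = 4.05 V.
Assume saturation: I_D = (k_n/2)(V_GS − V_t)² with V_GS = V_G − I_D·R_S = 4.05 − 1.2·I_D.
Substituting gives 2.88·I_D² − 12.7·I_D + 12 = 0, with roots I_D = 1.35 or 3.07 mA.
The root I_D = 3.07 mA gives V_GS = 0.361 V ≤ V_t, so take I_D = 1.35 mA.
Then V_GS = 2.42 V and V_DS = V_DD − I_D(R_D+R_S) = 10 − 1.35×2.4 = 6.75 V.
Saturation requires V_DS ≥ V_GS − V_t = 0.823 V; 6.75 ≥ 0.823 ✓.

I_D ≈ 1.4 mA, V_DS ≈ 6.8 V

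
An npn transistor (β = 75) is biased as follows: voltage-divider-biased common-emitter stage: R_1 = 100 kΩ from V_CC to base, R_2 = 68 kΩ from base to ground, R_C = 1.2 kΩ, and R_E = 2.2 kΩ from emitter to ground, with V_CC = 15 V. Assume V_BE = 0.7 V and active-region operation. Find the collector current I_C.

Thevenize the base divider: V_Th = V_CC·R_2/(R_1+R_2) = 15×68/168 = 6.07 V, R_Th = R_1‖R_2 = 40.5 kΩ.
Base-emitter loop: V_Th = I_B·R_Th + V_BE + (β+1)I_B·R_E, so I_B = (6.07 − 0.7) / (40.5 + 76×2.2) = 0.0259 mA.
I_C = β·I_B = 75×0.0259 = 1.94 mA, and I_E = (β+1)I_B = 1.97 mA.
V_CE = V_CC − I_C·R_C − I_E·R_E = 15 − 1.94×1.2 − 1.97×2.2 = 8.35 V.
V_CE = 8.35 V > 0.2 V confirms active-region operation.

I_C ≈ 1.9 mA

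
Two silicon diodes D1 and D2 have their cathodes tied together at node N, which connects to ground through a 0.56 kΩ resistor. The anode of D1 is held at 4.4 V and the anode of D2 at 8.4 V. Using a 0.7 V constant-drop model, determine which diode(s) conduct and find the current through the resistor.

Only D2 conducts; I_R ≈ 14 mA

Assume both conduct. Then node N would need to be at both 4.4−0.7 = 3.7 V and 8.4−0.7 = 7.7 V, which is impossible.
Assume only D2 conducts: V_N = 8.4 − 0.7 = 7.7 V, so I_R = 7.7/0.56 = 13.7 mA.
Check D1: its anode-to-cathode voltage is 4.4 − 7.7 = -3.3 V < 0.7 V, so it is off. The assumption is consistent.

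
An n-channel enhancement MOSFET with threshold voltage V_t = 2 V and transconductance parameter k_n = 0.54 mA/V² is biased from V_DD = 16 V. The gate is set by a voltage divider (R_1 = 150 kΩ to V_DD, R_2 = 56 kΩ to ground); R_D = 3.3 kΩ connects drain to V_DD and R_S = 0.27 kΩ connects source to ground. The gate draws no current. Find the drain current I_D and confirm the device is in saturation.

V_G = V_DD·R_2/(R_1+R_2) = 16×56/206 = 4.35 V.
Assume saturation: I_D = (k_n/2)(V_GS − V_t)² with V_GS = V_G − I_D·R_S = 4.35 − 0.27·I_D.
Substituting gives 0.0197·I_D² − 1.34·I_D + 1.49 = 0, with roots I_D = 1.13 or 67.1 mA.
The root I_D = 67.1 mA gives V_GS = -13.8 V ≤ V_t, so take I_D = 1.13 mA.
Then V_GS = 4.04 V and V_DS = V_DD − I_D(R_D+R_S) = 16 − 1.13×3.57 = 12 V.
Saturation requires V_DS ≥ V_GS − V_t = 2.04 V; 12 ≥ 2.04 ✓.

I_D ≈ 1.1 mA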